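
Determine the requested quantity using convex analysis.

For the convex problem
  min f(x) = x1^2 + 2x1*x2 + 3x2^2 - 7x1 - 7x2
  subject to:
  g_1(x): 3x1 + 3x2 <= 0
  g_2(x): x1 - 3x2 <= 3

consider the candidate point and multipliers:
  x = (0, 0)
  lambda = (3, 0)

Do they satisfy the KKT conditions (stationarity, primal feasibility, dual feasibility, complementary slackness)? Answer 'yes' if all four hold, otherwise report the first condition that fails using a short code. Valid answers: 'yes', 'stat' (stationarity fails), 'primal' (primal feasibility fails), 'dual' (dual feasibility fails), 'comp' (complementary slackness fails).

Gradient of f: grad f(x) = Q x + c = (-7, -7)
Constraint values g_i(x) = a_i^T x - b_i:
  g_1((0, 0)) = 0
  g_2((0, 0)) = -3
Stationarity residual: grad f(x) + sum_i lambda_i a_i = (2, 2)
  -> stationarity FAILS
Primal feasibility (all g_i <= 0): OK
Dual feasibility (all lambda_i >= 0): OK
Complementary slackness (lambda_i * g_i(x) = 0 for all i): OK

Verdict: the first failing condition is stationarity -> stat.

stat


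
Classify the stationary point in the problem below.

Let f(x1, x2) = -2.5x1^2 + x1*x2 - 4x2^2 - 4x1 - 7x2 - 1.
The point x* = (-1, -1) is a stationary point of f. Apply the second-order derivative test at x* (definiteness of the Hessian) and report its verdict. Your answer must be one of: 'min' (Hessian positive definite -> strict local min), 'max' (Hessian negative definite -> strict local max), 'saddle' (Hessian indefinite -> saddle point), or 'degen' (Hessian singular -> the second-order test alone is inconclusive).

Compute the Hessian H = grad^2 f:
  H = [[-5, 1], [1, -8]]
Verify stationarity: grad f(x*) = H x* + g = (0, 0).
Eigenvalues of H: -8.3028, -4.6972.
Both eigenvalues < 0, so H is negative definite -> x* is a strict local max.

max


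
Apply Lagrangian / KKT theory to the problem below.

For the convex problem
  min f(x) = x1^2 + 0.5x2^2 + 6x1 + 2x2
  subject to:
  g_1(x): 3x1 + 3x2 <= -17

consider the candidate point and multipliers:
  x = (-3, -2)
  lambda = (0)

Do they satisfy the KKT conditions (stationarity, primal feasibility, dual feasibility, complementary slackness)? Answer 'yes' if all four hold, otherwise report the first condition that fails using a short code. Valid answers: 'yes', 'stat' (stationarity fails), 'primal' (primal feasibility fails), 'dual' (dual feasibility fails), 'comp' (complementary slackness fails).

Gradient of f: grad f(x) = Q x + c = (0, 0)
Constraint values g_i(x) = a_i^T x - b_i:
  g_1((-3, -2)) = 2
Stationarity residual: grad f(x) + sum_i lambda_i a_i = (0, 0)
  -> stationarity OK
Primal feasibility (all g_i <= 0): FAILS
Dual feasibility (all lambda_i >= 0): OK
Complementary slackness (lambda_i * g_i(x) = 0 for all i): OK

Verdict: the first failing condition is primal_feasibility -> primal.

primal


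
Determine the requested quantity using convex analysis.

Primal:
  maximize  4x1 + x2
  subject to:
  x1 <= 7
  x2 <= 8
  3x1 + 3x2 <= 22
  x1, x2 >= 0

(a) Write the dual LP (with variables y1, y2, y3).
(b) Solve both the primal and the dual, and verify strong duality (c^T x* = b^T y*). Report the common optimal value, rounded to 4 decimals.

The standard primal-dual pair for 'max c^T x s.t. A x <= b, x >= 0' is:
  Dual:  min b^T y  s.t.  A^T y >= c,  y >= 0.

So the dual LP is:
  minimize  7y1 + 8y2 + 22y3
  subject to:
    y1 + 3y3 >= 4
    y2 + 3y3 >= 1
    y1, y2, y3 >= 0

Solving the primal: x* = (7, 0.3333).
  primal value c^T x* = 28.3333.
Solving the dual: y* = (3, 0, 0.3333).
  dual value b^T y* = 28.3333.
Strong duality: c^T x* = b^T y*. Confirmed.

28.3333


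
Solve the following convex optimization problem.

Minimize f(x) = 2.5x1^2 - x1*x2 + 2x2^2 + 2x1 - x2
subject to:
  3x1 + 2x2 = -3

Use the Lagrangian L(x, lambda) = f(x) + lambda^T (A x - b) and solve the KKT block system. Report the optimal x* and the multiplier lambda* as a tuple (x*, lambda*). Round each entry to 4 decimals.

Form the Lagrangian:
  L(x, lambda) = (1/2) x^T Q x + c^T x + lambda^T (A x - b)
Stationarity (grad_x L = 0): Q x + c + A^T lambda = 0.
Primal feasibility: A x = b.

This gives the KKT block system:
  [ Q   A^T ] [ x     ]   [-c ]
  [ A    0  ] [ lambda ] = [ b ]

Solving the linear system:
  x*      = (-0.8235, -0.2647)
  lambda* = (0.6176)
  f(x*)   = 0.2353

x* = (-0.8235, -0.2647), lambda* = (0.6176)


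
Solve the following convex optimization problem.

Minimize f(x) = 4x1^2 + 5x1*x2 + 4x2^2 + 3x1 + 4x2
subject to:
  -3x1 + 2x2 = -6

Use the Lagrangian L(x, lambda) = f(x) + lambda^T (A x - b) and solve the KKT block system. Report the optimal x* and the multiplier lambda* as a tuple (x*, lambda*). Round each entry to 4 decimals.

Form the Lagrangian:
  L(x, lambda) = (1/2) x^T Q x + c^T x + lambda^T (A x - b)
Stationarity (grad_x L = 0): Q x + c + A^T lambda = 0.
Primal feasibility: A x = b.

This gives the KKT block system:
  [ Q   A^T ] [ x     ]   [-c ]
  [ A    0  ] [ lambda ] = [ b ]

Solving the linear system:
  x*      = (1.0244, -1.4634)
  lambda* = (1.2927)
  f(x*)   = 2.4878

x* = (1.0244, -1.4634), lambda* = (1.2927)


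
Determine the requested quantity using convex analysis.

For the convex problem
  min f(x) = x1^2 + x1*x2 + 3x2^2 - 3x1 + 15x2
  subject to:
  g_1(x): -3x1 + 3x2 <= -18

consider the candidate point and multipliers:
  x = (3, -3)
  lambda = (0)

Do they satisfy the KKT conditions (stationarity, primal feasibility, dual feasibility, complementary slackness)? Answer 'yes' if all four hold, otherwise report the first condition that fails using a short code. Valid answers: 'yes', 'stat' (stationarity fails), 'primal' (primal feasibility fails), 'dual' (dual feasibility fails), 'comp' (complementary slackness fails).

Gradient of f: grad f(x) = Q x + c = (0, 0)
Constraint values g_i(x) = a_i^T x - b_i:
  g_1((3, -3)) = 0
Stationarity residual: grad f(x) + sum_i lambda_i a_i = (0, 0)
  -> stationarity OK
Primal feasibility (all g_i <= 0): OK
Dual feasibility (all lambda_i >= 0): OK
Complementary slackness (lambda_i * g_i(x) = 0 for all i): OK

Verdict: yes, KKT holds.

yes


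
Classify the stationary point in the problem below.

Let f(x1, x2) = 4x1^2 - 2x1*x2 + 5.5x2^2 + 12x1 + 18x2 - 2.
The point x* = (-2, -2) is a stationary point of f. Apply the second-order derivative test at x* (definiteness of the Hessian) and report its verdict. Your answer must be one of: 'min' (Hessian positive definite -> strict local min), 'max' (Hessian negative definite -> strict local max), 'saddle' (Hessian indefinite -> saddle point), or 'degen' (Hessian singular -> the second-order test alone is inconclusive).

Compute the Hessian H = grad^2 f:
  H = [[8, -2], [-2, 11]]
Verify stationarity: grad f(x*) = H x* + g = (0, 0).
Eigenvalues of H: 7, 12.
Both eigenvalues > 0, so H is positive definite -> x* is a strict local min.

min


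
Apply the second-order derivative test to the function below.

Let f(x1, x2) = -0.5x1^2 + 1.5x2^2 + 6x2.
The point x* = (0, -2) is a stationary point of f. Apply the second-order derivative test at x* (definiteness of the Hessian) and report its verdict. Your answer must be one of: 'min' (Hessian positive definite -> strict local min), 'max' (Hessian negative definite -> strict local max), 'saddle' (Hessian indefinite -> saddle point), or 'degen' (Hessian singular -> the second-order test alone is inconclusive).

Compute the Hessian H = grad^2 f:
  H = [[-1, 0], [0, 3]]
Verify stationarity: grad f(x*) = H x* + g = (0, 0).
Eigenvalues of H: -1, 3.
Eigenvalues have mixed signs, so H is indefinite -> x* is a saddle point.

saddle


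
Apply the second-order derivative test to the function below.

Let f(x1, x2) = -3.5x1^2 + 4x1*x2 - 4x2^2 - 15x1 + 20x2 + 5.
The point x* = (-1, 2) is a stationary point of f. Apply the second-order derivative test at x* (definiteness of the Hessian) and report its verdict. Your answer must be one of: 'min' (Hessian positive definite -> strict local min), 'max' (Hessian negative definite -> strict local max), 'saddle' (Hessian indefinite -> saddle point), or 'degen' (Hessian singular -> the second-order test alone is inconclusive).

Compute the Hessian H = grad^2 f:
  H = [[-7, 4], [4, -8]]
Verify stationarity: grad f(x*) = H x* + g = (0, 0).
Eigenvalues of H: -11.5311, -3.4689.
Both eigenvalues < 0, so H is negative definite -> x* is a strict local max.

max


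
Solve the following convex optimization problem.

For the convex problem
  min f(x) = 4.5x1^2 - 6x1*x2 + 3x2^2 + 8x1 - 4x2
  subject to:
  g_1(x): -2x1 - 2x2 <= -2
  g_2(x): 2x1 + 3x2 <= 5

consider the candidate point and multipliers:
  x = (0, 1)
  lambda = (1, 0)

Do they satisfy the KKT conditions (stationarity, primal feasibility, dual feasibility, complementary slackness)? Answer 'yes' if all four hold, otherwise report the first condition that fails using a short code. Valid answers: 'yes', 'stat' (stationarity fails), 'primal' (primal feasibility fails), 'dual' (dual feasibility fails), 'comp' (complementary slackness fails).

Gradient of f: grad f(x) = Q x + c = (2, 2)
Constraint values g_i(x) = a_i^T x - b_i:
  g_1((0, 1)) = 0
  g_2((0, 1)) = -2
Stationarity residual: grad f(x) + sum_i lambda_i a_i = (0, 0)
  -> stationarity OK
Primal feasibility (all g_i <= 0): OK
Dual feasibility (all lambda_i >= 0): OK
Complementary slackness (lambda_i * g_i(x) = 0 for all i): OK

Verdict: yes, KKT holds.

yes


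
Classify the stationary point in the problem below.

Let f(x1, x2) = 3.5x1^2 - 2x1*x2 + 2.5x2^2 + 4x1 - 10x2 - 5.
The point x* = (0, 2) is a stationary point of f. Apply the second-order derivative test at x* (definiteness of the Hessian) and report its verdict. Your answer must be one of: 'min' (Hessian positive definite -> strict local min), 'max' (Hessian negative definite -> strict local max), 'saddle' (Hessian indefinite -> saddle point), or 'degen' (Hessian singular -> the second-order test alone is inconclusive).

Compute the Hessian H = grad^2 f:
  H = [[7, -2], [-2, 5]]
Verify stationarity: grad f(x*) = H x* + g = (0, 0).
Eigenvalues of H: 3.7639, 8.2361.
Both eigenvalues > 0, so H is positive definite -> x* is a strict local min.

min


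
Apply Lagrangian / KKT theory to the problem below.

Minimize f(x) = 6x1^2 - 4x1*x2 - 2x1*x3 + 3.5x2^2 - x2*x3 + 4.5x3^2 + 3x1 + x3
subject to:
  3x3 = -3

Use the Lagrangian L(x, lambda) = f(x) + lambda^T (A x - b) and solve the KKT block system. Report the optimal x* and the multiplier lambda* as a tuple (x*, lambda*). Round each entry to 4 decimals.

Form the Lagrangian:
  L(x, lambda) = (1/2) x^T Q x + c^T x + lambda^T (A x - b)
Stationarity (grad_x L = 0): Q x + c + A^T lambda = 0.
Primal feasibility: A x = b.

This gives the KKT block system:
  [ Q   A^T ] [ x     ]   [-c ]
  [ A    0  ] [ lambda ] = [ b ]

Solving the linear system:
  x*      = (-0.5735, -0.4706, -1)
  lambda* = (2.1275)
  f(x*)   = 1.8309

x* = (-0.5735, -0.4706, -1), lambda* = (2.1275)


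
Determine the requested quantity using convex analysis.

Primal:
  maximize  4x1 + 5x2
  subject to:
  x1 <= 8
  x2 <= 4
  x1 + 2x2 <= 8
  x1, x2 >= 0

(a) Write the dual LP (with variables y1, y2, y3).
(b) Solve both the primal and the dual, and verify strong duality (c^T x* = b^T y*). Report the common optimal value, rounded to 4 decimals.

The standard primal-dual pair for 'max c^T x s.t. A x <= b, x >= 0' is:
  Dual:  min b^T y  s.t.  A^T y >= c,  y >= 0.

So the dual LP is:
  minimize  8y1 + 4y2 + 8y3
  subject to:
    y1 + y3 >= 4
    y2 + 2y3 >= 5
    y1, y2, y3 >= 0

Solving the primal: x* = (8, 0).
  primal value c^T x* = 32.
Solving the dual: y* = (1.5, 0, 2.5).
  dual value b^T y* = 32.
Strong duality: c^T x* = b^T y*. Confirmed.

32


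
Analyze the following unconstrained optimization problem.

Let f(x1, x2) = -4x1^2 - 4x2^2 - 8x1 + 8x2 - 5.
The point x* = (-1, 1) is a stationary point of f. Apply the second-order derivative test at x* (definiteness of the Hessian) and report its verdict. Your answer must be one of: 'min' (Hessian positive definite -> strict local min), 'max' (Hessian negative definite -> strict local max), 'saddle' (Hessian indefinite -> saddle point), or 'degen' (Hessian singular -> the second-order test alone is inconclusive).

Compute the Hessian H = grad^2 f:
  H = [[-8, 0], [0, -8]]
Verify stationarity: grad f(x*) = H x* + g = (0, 0).
Eigenvalues of H: -8, -8.
Both eigenvalues < 0, so H is negative definite -> x* is a strict local max.

max


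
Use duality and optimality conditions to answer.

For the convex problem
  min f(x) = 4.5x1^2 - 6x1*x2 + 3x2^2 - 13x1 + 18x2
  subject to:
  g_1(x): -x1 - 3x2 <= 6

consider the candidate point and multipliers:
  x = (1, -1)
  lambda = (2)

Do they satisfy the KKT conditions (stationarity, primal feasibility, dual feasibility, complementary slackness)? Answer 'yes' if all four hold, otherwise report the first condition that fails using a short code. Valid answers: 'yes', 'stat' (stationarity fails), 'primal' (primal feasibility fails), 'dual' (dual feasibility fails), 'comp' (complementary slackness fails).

Gradient of f: grad f(x) = Q x + c = (2, 6)
Constraint values g_i(x) = a_i^T x - b_i:
  g_1((1, -1)) = -4
Stationarity residual: grad f(x) + sum_i lambda_i a_i = (0, 0)
  -> stationarity OK
Primal feasibility (all g_i <= 0): OK
Dual feasibility (all lambda_i >= 0): OK
Complementary slackness (lambda_i * g_i(x) = 0 for all i): FAILS

Verdict: the first failing condition is complementary_slackness -> comp.

comp


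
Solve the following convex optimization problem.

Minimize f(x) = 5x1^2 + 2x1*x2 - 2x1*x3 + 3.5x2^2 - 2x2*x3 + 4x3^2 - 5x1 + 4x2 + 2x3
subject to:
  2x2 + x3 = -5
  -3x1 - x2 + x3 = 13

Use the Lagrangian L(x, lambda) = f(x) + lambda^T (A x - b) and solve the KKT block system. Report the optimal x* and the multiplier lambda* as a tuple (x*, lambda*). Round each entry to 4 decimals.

Form the Lagrangian:
  L(x, lambda) = (1/2) x^T Q x + c^T x + lambda^T (A x - b)
Stationarity (grad_x L = 0): Q x + c + A^T lambda = 0.
Primal feasibility: A x = b.

This gives the KKT block system:
  [ Q   A^T ] [ x     ]   [-c ]
  [ A    0  ] [ lambda ] = [ b ]

Solving the linear system:
  x*      = (-3.5778, -2.4222, -0.1556)
  lambda* = (2.3481, -15.1037)
  f(x*)   = 107.9889

x* = (-3.5778, -2.4222, -0.1556), lambda* = (2.3481, -15.1037)


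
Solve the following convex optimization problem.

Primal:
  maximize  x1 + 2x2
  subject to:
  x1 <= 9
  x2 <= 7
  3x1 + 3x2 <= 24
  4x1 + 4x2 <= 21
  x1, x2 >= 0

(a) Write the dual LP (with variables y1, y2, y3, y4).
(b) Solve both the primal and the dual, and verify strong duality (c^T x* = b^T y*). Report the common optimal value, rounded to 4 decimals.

The standard primal-dual pair for 'max c^T x s.t. A x <= b, x >= 0' is:
  Dual:  min b^T y  s.t.  A^T y >= c,  y >= 0.

So the dual LP is:
  minimize  9y1 + 7y2 + 24y3 + 21y4
  subject to:
    y1 + 3y3 + 4y4 >= 1
    y2 + 3y3 + 4y4 >= 2
    y1, y2, y3, y4 >= 0

Solving the primal: x* = (0, 5.25).
  primal value c^T x* = 10.5.
Solving the dual: y* = (0, 0, 0, 0.5).
  dual value b^T y* = 10.5.
Strong duality: c^T x* = b^T y*. Confirmed.

10.5


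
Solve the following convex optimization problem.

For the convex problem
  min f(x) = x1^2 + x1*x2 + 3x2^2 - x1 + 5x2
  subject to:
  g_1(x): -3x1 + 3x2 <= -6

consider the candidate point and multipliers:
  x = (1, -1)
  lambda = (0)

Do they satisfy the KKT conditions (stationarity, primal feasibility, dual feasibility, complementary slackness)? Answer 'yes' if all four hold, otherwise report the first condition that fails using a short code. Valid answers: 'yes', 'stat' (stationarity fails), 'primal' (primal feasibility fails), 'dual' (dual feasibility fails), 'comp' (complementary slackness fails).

Gradient of f: grad f(x) = Q x + c = (0, 0)
Constraint values g_i(x) = a_i^T x - b_i:
  g_1((1, -1)) = 0
Stationarity residual: grad f(x) + sum_i lambda_i a_i = (0, 0)
  -> stationarity OK
Primal feasibility (all g_i <= 0): OK
Dual feasibility (all lambda_i >= 0): OK
Complementary slackness (lambda_i * g_i(x) = 0 for all i): OK

Verdict: yes, KKT holds.

yes


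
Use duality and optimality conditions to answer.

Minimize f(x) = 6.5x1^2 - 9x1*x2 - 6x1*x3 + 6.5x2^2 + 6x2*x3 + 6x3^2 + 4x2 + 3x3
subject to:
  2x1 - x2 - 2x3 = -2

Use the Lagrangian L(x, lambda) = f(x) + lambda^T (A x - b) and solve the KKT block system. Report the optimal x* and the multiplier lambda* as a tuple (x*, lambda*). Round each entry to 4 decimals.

Form the Lagrangian:
  L(x, lambda) = (1/2) x^T Q x + c^T x + lambda^T (A x - b)
Stationarity (grad_x L = 0): Q x + c + A^T lambda = 0.
Primal feasibility: A x = b.

This gives the KKT block system:
  [ Q   A^T ] [ x     ]   [-c ]
  [ A    0  ] [ lambda ] = [ b ]

Solving the linear system:
  x*      = (-1.117, -0.9202, 0.3431)
  lambda* = (4.1489)
  f(x*)   = 2.8231

x* = (-1.117, -0.9202, 0.3431), lambda* = (4.1489)


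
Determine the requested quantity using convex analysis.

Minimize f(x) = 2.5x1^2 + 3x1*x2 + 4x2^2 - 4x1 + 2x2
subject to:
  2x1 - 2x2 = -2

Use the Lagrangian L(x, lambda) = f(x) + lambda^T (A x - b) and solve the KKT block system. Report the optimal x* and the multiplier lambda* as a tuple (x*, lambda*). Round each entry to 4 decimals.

Form the Lagrangian:
  L(x, lambda) = (1/2) x^T Q x + c^T x + lambda^T (A x - b)
Stationarity (grad_x L = 0): Q x + c + A^T lambda = 0.
Primal feasibility: A x = b.

This gives the KKT block system:
  [ Q   A^T ] [ x     ]   [-c ]
  [ A    0  ] [ lambda ] = [ b ]

Solving the linear system:
  x*      = (-0.4737, 0.5263)
  lambda* = (2.3947)
  f(x*)   = 3.8684

x* = (-0.4737, 0.5263), lambda* = (2.3947)


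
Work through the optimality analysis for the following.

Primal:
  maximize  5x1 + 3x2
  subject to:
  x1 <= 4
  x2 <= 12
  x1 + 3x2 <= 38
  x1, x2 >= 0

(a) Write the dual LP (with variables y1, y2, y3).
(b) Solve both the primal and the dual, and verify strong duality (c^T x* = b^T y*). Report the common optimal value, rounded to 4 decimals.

The standard primal-dual pair for 'max c^T x s.t. A x <= b, x >= 0' is:
  Dual:  min b^T y  s.t.  A^T y >= c,  y >= 0.

So the dual LP is:
  minimize  4y1 + 12y2 + 38y3
  subject to:
    y1 + y3 >= 5
    y2 + 3y3 >= 3
    y1, y2, y3 >= 0

Solving the primal: x* = (4, 11.3333).
  primal value c^T x* = 54.
Solving the dual: y* = (4, 0, 1).
  dual value b^T y* = 54.
Strong duality: c^T x* = b^T y*. Confirmed.

54


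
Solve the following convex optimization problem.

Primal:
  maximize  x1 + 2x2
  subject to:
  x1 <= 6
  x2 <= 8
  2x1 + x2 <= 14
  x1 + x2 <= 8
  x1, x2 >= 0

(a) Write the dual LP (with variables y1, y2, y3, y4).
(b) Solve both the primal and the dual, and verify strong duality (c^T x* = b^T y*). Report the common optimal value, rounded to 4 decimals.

The standard primal-dual pair for 'max c^T x s.t. A x <= b, x >= 0' is:
  Dual:  min b^T y  s.t.  A^T y >= c,  y >= 0.

So the dual LP is:
  minimize  6y1 + 8y2 + 14y3 + 8y4
  subject to:
    y1 + 2y3 + y4 >= 1
    y2 + y3 + y4 >= 2
    y1, y2, y3, y4 >= 0

Solving the primal: x* = (0, 8).
  primal value c^T x* = 16.
Solving the dual: y* = (0, 1, 0, 1).
  dual value b^T y* = 16.
Strong duality: c^T x* = b^T y*. Confirmed.

16


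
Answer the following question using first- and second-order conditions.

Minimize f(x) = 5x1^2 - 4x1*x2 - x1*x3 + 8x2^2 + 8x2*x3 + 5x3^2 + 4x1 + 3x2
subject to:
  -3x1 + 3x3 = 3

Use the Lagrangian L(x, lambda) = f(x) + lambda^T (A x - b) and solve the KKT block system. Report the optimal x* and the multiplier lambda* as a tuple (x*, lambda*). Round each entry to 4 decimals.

Form the Lagrangian:
  L(x, lambda) = (1/2) x^T Q x + c^T x + lambda^T (A x - b)
Stationarity (grad_x L = 0): Q x + c + A^T lambda = 0.
Primal feasibility: A x = b.

This gives the KKT block system:
  [ Q   A^T ] [ x     ]   [-c ]
  [ A    0  ] [ lambda ] = [ b ]

Solving the linear system:
  x*      = (-0.6029, -0.5368, 0.3971)
  lambda* = (-0.0931)
  f(x*)   = -1.8713

x* = (-0.6029, -0.5368, 0.3971), lambda* = (-0.0931)


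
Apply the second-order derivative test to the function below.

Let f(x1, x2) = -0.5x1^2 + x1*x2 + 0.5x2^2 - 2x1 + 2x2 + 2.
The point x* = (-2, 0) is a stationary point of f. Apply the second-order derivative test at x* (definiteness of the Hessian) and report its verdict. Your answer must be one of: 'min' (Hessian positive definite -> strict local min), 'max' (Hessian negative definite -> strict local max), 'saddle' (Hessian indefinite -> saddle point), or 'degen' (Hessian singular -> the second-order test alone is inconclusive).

Compute the Hessian H = grad^2 f:
  H = [[-1, 1], [1, 1]]
Verify stationarity: grad f(x*) = H x* + g = (0, 0).
Eigenvalues of H: -1.4142, 1.4142.
Eigenvalues have mixed signs, so H is indefinite -> x* is a saddle point.

saddle


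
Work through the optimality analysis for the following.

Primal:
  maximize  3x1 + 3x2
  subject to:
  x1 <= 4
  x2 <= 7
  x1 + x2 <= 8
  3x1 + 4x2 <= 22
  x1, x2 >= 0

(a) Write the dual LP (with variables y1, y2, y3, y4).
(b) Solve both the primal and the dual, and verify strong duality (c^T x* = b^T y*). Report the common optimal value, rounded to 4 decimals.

The standard primal-dual pair for 'max c^T x s.t. A x <= b, x >= 0' is:
  Dual:  min b^T y  s.t.  A^T y >= c,  y >= 0.

So the dual LP is:
  minimize  4y1 + 7y2 + 8y3 + 22y4
  subject to:
    y1 + y3 + 3y4 >= 3
    y2 + y3 + 4y4 >= 3
    y1, y2, y3, y4 >= 0

Solving the primal: x* = (4, 2.5).
  primal value c^T x* = 19.5.
Solving the dual: y* = (0.75, 0, 0, 0.75).
  dual value b^T y* = 19.5.
Strong duality: c^T x* = b^T y*. Confirmed.

19.5


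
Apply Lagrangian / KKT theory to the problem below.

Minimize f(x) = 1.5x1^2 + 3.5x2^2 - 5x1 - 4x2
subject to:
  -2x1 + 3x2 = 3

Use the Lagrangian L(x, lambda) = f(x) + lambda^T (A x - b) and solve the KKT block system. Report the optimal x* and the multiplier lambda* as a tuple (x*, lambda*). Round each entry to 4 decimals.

Form the Lagrangian:
  L(x, lambda) = (1/2) x^T Q x + c^T x + lambda^T (A x - b)
Stationarity (grad_x L = 0): Q x + c + A^T lambda = 0.
Primal feasibility: A x = b.

This gives the KKT block system:
  [ Q   A^T ] [ x     ]   [-c ]
  [ A    0  ] [ lambda ] = [ b ]

Solving the linear system:
  x*      = (0.4909, 1.3273)
  lambda* = (-1.7636)
  f(x*)   = -1.2364

x* = (0.4909, 1.3273), lambda* = (-1.7636)


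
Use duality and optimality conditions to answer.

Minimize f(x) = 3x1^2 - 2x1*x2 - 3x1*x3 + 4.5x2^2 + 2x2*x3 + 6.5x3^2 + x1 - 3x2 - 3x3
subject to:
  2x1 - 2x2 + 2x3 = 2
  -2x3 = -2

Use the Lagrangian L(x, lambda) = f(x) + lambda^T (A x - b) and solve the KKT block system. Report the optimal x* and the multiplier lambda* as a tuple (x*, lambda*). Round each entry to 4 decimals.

Form the Lagrangian:
  L(x, lambda) = (1/2) x^T Q x + c^T x + lambda^T (A x - b)
Stationarity (grad_x L = 0): Q x + c + A^T lambda = 0.
Primal feasibility: A x = b.

This gives the KKT block system:
  [ Q   A^T ] [ x     ]   [-c ]
  [ A    0  ] [ lambda ] = [ b ]

Solving the linear system:
  x*      = (0.2727, 0.2727, 1)
  lambda* = (0.4545, 5.3182)
  f(x*)   = 3.0909

x* = (0.2727, 0.2727, 1), lambda* = (0.4545, 5.3182)


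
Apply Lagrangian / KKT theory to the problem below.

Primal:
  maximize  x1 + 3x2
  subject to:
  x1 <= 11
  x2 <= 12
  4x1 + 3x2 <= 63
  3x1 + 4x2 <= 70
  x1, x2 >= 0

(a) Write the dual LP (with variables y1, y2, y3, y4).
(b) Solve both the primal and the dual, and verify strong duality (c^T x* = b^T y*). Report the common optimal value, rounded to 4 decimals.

The standard primal-dual pair for 'max c^T x s.t. A x <= b, x >= 0' is:
  Dual:  min b^T y  s.t.  A^T y >= c,  y >= 0.

So the dual LP is:
  minimize  11y1 + 12y2 + 63y3 + 70y4
  subject to:
    y1 + 4y3 + 3y4 >= 1
    y2 + 3y3 + 4y4 >= 3
    y1, y2, y3, y4 >= 0

Solving the primal: x* = (6.75, 12).
  primal value c^T x* = 42.75.
Solving the dual: y* = (0, 2.25, 0.25, 0).
  dual value b^T y* = 42.75.
Strong duality: c^T x* = b^T y*. Confirmed.

42.75


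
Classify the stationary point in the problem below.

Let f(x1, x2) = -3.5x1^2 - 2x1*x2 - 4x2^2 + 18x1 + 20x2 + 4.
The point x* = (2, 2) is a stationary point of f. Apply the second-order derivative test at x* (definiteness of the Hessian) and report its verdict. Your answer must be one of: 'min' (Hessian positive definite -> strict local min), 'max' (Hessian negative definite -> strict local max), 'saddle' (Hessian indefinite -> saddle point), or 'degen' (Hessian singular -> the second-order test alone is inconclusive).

Compute the Hessian H = grad^2 f:
  H = [[-7, -2], [-2, -8]]
Verify stationarity: grad f(x*) = H x* + g = (0, 0).
Eigenvalues of H: -9.5616, -5.4384.
Both eigenvalues < 0, so H is negative definite -> x* is a strict local max.

max


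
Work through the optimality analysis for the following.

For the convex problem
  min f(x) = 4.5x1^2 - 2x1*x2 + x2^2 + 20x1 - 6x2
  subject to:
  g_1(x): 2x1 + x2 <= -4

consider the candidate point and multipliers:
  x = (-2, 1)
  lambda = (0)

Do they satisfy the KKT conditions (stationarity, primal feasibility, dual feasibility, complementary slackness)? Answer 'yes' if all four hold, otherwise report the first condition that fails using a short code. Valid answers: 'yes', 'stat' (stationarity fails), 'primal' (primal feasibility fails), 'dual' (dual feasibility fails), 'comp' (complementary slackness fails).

Gradient of f: grad f(x) = Q x + c = (0, 0)
Constraint values g_i(x) = a_i^T x - b_i:
  g_1((-2, 1)) = 1
Stationarity residual: grad f(x) + sum_i lambda_i a_i = (0, 0)
  -> stationarity OK
Primal feasibility (all g_i <= 0): FAILS
Dual feasibility (all lambda_i >= 0): OK
Complementary slackness (lambda_i * g_i(x) = 0 for all i): OK

Verdict: the first failing condition is primal_feasibility -> primal.

primal


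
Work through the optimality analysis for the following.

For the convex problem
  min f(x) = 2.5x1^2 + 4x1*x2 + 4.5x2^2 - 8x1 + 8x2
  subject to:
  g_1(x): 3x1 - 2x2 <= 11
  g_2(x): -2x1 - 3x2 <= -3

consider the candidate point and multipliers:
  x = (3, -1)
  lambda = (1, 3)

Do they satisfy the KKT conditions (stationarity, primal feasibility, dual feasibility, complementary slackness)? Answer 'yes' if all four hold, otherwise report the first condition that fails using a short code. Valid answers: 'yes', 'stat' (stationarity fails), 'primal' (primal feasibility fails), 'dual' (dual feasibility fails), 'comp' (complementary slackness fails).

Gradient of f: grad f(x) = Q x + c = (3, 11)
Constraint values g_i(x) = a_i^T x - b_i:
  g_1((3, -1)) = 0
  g_2((3, -1)) = 0
Stationarity residual: grad f(x) + sum_i lambda_i a_i = (0, 0)
  -> stationarity OK
Primal feasibility (all g_i <= 0): OK
Dual feasibility (all lambda_i >= 0): OK
Complementary slackness (lambda_i * g_i(x) = 0 for all i): OK

Verdict: yes, KKT holds.

yes


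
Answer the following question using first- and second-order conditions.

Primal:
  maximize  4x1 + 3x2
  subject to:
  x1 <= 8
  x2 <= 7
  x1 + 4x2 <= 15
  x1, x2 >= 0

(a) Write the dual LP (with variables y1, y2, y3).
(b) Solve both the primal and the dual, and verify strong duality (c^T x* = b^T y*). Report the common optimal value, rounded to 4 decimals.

The standard primal-dual pair for 'max c^T x s.t. A x <= b, x >= 0' is:
  Dual:  min b^T y  s.t.  A^T y >= c,  y >= 0.

So the dual LP is:
  minimize  8y1 + 7y2 + 15y3
  subject to:
    y1 + y3 >= 4
    y2 + 4y3 >= 3
    y1, y2, y3 >= 0

Solving the primal: x* = (8, 1.75).
  primal value c^T x* = 37.25.
Solving the dual: y* = (3.25, 0, 0.75).
  dual value b^T y* = 37.25.
Strong duality: c^T x* = b^T y*. Confirmed.

37.25


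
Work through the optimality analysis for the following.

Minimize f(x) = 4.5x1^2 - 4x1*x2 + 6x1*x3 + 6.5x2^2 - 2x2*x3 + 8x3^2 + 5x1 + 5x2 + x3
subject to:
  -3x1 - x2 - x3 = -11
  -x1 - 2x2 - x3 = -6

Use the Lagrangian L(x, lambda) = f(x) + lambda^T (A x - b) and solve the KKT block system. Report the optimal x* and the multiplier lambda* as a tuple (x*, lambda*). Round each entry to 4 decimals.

Form the Lagrangian:
  L(x, lambda) = (1/2) x^T Q x + c^T x + lambda^T (A x - b)
Stationarity (grad_x L = 0): Q x + c + A^T lambda = 0.
Primal feasibility: A x = b.

This gives the KKT block system:
  [ Q   A^T ] [ x     ]   [-c ]
  [ A    0  ] [ lambda ] = [ b ]

Solving the linear system:
  x*      = (3.2894, 1.5788, -0.4471)
  lambda* = (7.5906, 2.8353)
  f(x*)   = 62.2012

x* = (3.2894, 1.5788, -0.4471), lambda* = (7.5906, 2.8353)


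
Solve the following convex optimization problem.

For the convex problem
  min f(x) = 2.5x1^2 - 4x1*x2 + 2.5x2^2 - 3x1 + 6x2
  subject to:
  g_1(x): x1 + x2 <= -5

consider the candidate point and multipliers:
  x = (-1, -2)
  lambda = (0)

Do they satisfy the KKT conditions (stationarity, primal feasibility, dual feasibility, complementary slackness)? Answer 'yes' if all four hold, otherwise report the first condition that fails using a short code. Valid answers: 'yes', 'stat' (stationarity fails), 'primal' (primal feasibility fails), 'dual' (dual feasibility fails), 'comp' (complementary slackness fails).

Gradient of f: grad f(x) = Q x + c = (0, 0)
Constraint values g_i(x) = a_i^T x - b_i:
  g_1((-1, -2)) = 2
Stationarity residual: grad f(x) + sum_i lambda_i a_i = (0, 0)
  -> stationarity OK
Primal feasibility (all g_i <= 0): FAILS
Dual feasibility (all lambda_i >= 0): OK
Complementary slackness (lambda_i * g_i(x) = 0 for all i): OK

Verdict: the first failing condition is primal_feasibility -> primal.

primal


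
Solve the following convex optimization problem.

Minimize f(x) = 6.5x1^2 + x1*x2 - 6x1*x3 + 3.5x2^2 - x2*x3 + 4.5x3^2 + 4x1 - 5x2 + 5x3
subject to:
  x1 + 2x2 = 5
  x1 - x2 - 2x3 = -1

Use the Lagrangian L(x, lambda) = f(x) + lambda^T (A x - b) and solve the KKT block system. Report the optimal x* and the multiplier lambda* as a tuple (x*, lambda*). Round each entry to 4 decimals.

Form the Lagrangian:
  L(x, lambda) = (1/2) x^T Q x + c^T x + lambda^T (A x - b)
Stationarity (grad_x L = 0): Q x + c + A^T lambda = 0.
Primal feasibility: A x = b.

This gives the KKT block system:
  [ Q   A^T ] [ x     ]   [-c ]
  [ A    0  ] [ lambda ] = [ b ]

Solving the linear system:
  x*      = (-0.1124, 2.5562, -0.8343)
  lambda* = (-7.9053, -2.1953)
  f(x*)   = 9.9645

x* = (-0.1124, 2.5562, -0.8343), lambda* = (-7.9053, -2.1953)


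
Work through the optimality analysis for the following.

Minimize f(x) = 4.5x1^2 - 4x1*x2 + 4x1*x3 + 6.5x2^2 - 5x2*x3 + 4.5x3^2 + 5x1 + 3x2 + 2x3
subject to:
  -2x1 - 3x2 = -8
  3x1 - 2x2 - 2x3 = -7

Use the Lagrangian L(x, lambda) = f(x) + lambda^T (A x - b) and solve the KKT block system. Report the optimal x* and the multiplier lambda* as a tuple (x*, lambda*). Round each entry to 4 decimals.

Form the Lagrangian:
  L(x, lambda) = (1/2) x^T Q x + c^T x + lambda^T (A x - b)
Stationarity (grad_x L = 0): Q x + c + A^T lambda = 0.
Primal feasibility: A x = b.

This gives the KKT block system:
  [ Q   A^T ] [ x     ]   [-c ]
  [ A    0  ] [ lambda ] = [ b ]

Solving the linear system:
  x*      = (0.3503, 2.4332, 1.5922)
  lambda* = (6.568, 2.7825)
  f(x*)   = 42.1285

x* = (0.3503, 2.4332, 1.5922), lambda* = (6.568, 2.7825)


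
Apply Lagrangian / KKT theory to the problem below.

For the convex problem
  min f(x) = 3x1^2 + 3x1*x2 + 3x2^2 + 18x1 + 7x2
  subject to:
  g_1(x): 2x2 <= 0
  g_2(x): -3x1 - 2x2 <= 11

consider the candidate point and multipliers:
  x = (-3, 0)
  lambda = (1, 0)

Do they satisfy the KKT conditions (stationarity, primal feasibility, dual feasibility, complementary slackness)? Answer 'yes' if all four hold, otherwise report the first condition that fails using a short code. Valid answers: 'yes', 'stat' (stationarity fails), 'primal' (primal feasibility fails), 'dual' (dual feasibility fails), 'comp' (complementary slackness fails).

Gradient of f: grad f(x) = Q x + c = (0, -2)
Constraint values g_i(x) = a_i^T x - b_i:
  g_1((-3, 0)) = 0
  g_2((-3, 0)) = -2
Stationarity residual: grad f(x) + sum_i lambda_i a_i = (0, 0)
  -> stationarity OK
Primal feasibility (all g_i <= 0): OK
Dual feasibility (all lambda_i >= 0): OK
Complementary slackness (lambda_i * g_i(x) = 0 for all i): OK

Verdict: yes, KKT holds.

yes


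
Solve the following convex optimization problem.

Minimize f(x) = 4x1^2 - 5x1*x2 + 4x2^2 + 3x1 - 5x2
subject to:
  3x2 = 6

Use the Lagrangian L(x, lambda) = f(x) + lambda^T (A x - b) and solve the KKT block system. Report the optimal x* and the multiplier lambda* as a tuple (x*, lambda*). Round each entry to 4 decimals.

Form the Lagrangian:
  L(x, lambda) = (1/2) x^T Q x + c^T x + lambda^T (A x - b)
Stationarity (grad_x L = 0): Q x + c + A^T lambda = 0.
Primal feasibility: A x = b.

This gives the KKT block system:
  [ Q   A^T ] [ x     ]   [-c ]
  [ A    0  ] [ lambda ] = [ b ]

Solving the linear system:
  x*      = (0.875, 2)
  lambda* = (-2.2083)
  f(x*)   = 2.9375

x* = (0.875, 2), lambda* = (-2.2083)


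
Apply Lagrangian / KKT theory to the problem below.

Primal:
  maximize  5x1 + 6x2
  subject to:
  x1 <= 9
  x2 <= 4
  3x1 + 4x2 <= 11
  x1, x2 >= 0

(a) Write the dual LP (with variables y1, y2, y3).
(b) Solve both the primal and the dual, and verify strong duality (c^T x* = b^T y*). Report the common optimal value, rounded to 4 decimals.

The standard primal-dual pair for 'max c^T x s.t. A x <= b, x >= 0' is:
  Dual:  min b^T y  s.t.  A^T y >= c,  y >= 0.

So the dual LP is:
  minimize  9y1 + 4y2 + 11y3
  subject to:
    y1 + 3y3 >= 5
    y2 + 4y3 >= 6
    y1, y2, y3 >= 0

Solving the primal: x* = (3.6667, 0).
  primal value c^T x* = 18.3333.
Solving the dual: y* = (0, 0, 1.6667).
  dual value b^T y* = 18.3333.
Strong duality: c^T x* = b^T y*. Confirmed.

18.3333


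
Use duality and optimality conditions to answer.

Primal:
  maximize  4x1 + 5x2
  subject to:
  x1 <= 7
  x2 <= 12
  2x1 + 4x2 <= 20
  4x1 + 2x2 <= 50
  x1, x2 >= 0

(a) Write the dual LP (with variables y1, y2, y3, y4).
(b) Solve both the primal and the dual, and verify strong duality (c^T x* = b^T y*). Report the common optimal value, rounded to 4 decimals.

The standard primal-dual pair for 'max c^T x s.t. A x <= b, x >= 0' is:
  Dual:  min b^T y  s.t.  A^T y >= c,  y >= 0.

So the dual LP is:
  minimize  7y1 + 12y2 + 20y3 + 50y4
  subject to:
    y1 + 2y3 + 4y4 >= 4
    y2 + 4y3 + 2y4 >= 5
    y1, y2, y3, y4 >= 0

Solving the primal: x* = (7, 1.5).
  primal value c^T x* = 35.5.
Solving the dual: y* = (1.5, 0, 1.25, 0).
  dual value b^T y* = 35.5.
Strong duality: c^T x* = b^T y*. Confirmed.

35.5


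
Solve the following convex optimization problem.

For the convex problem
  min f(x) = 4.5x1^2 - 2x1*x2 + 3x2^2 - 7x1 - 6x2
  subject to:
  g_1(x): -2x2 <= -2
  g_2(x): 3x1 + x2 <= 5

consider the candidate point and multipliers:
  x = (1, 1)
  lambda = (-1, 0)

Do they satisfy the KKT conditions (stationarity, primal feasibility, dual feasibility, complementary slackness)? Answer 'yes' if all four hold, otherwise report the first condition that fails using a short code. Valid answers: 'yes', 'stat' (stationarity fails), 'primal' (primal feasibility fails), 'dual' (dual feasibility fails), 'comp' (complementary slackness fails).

Gradient of f: grad f(x) = Q x + c = (0, -2)
Constraint values g_i(x) = a_i^T x - b_i:
  g_1((1, 1)) = 0
  g_2((1, 1)) = -1
Stationarity residual: grad f(x) + sum_i lambda_i a_i = (0, 0)
  -> stationarity OK
Primal feasibility (all g_i <= 0): OK
Dual feasibility (all lambda_i >= 0): FAILS
Complementary slackness (lambda_i * g_i(x) = 0 for all i): OK

Verdict: the first failing condition is dual_feasibility -> dual.

dual


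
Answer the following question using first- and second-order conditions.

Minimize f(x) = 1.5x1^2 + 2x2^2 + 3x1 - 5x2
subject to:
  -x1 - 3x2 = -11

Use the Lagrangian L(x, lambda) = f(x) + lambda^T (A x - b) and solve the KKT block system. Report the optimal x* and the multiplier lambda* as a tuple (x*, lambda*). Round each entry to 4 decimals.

Form the Lagrangian:
  L(x, lambda) = (1/2) x^T Q x + c^T x + lambda^T (A x - b)
Stationarity (grad_x L = 0): Q x + c + A^T lambda = 0.
Primal feasibility: A x = b.

This gives the KKT block system:
  [ Q   A^T ] [ x     ]   [-c ]
  [ A    0  ] [ lambda ] = [ b ]

Solving the linear system:
  x*      = (0.0645, 3.6452)
  lambda* = (3.1935)
  f(x*)   = 8.5484

x* = (0.0645, 3.6452), lambda* = (3.1935)


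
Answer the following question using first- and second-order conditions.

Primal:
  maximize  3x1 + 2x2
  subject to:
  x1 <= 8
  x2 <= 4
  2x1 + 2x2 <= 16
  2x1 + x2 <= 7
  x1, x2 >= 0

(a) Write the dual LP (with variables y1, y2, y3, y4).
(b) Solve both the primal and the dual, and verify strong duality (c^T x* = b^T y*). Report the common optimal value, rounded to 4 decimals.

The standard primal-dual pair for 'max c^T x s.t. A x <= b, x >= 0' is:
  Dual:  min b^T y  s.t.  A^T y >= c,  y >= 0.

So the dual LP is:
  minimize  8y1 + 4y2 + 16y3 + 7y4
  subject to:
    y1 + 2y3 + 2y4 >= 3
    y2 + 2y3 + y4 >= 2
    y1, y2, y3, y4 >= 0

Solving the primal: x* = (1.5, 4).
  primal value c^T x* = 12.5.
Solving the dual: y* = (0, 0.5, 0, 1.5).
  dual value b^T y* = 12.5.
Strong duality: c^T x* = b^T y*. Confirmed.

12.5


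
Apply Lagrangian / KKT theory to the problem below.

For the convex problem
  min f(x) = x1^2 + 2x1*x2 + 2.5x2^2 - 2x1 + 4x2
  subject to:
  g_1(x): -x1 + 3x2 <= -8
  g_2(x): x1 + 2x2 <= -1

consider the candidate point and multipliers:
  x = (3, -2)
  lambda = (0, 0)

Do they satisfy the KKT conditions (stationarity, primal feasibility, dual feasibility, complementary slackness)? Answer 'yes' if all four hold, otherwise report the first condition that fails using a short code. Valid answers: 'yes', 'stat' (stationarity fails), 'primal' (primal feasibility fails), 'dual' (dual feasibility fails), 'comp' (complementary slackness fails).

Gradient of f: grad f(x) = Q x + c = (0, 0)
Constraint values g_i(x) = a_i^T x - b_i:
  g_1((3, -2)) = -1
  g_2((3, -2)) = 0
Stationarity residual: grad f(x) + sum_i lambda_i a_i = (0, 0)
  -> stationarity OK
Primal feasibility (all g_i <= 0): OK
Dual feasibility (all lambda_i >= 0): OK
Complementary slackness (lambda_i * g_i(x) = 0 for all i): OK

Verdict: yes, KKT holds.

yes


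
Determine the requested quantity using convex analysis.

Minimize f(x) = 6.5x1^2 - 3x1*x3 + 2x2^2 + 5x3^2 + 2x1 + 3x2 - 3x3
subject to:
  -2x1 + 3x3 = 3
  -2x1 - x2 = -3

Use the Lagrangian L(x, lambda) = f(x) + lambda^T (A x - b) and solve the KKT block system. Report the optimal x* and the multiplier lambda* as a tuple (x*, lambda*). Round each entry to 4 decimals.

Form the Lagrangian:
  L(x, lambda) = (1/2) x^T Q x + c^T x + lambda^T (A x - b)
Stationarity (grad_x L = 0): Q x + c + A^T lambda = 0.
Primal feasibility: A x = b.

This gives the KKT block system:
  [ Q   A^T ] [ x     ]   [-c ]
  [ A    0  ] [ lambda ] = [ b ]

Solving the linear system:
  x*      = (0.8943, 1.2113, 1.5962)
  lambda* = (-3.4264, 7.8453)
  f(x*)   = 17.2245

x* = (0.8943, 1.2113, 1.5962), lambda* = (-3.4264, 7.8453)


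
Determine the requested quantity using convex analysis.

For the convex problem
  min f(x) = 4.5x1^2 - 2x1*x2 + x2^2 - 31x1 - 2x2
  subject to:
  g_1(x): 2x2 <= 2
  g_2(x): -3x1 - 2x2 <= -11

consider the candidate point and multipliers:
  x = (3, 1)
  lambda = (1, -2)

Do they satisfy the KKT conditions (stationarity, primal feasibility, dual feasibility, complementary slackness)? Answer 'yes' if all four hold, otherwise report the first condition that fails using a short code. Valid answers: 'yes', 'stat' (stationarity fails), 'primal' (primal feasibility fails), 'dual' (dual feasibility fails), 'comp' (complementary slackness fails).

Gradient of f: grad f(x) = Q x + c = (-6, -6)
Constraint values g_i(x) = a_i^T x - b_i:
  g_1((3, 1)) = 0
  g_2((3, 1)) = 0
Stationarity residual: grad f(x) + sum_i lambda_i a_i = (0, 0)
  -> stationarity OK
Primal feasibility (all g_i <= 0): OK
Dual feasibility (all lambda_i >= 0): FAILS
Complementary slackness (lambda_i * g_i(x) = 0 for all i): OK

Verdict: the first failing condition is dual_feasibility -> dual.

dual


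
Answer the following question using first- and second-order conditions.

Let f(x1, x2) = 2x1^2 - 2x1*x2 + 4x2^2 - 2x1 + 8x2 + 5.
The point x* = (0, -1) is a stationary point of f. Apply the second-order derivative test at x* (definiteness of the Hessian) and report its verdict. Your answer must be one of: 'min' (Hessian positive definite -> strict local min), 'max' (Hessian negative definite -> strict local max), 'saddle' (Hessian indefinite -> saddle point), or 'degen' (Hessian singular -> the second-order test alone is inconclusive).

Compute the Hessian H = grad^2 f:
  H = [[4, -2], [-2, 8]]
Verify stationarity: grad f(x*) = H x* + g = (0, 0).
Eigenvalues of H: 3.1716, 8.8284.
Both eigenvalues > 0, so H is positive definite -> x* is a strict local min.

min
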